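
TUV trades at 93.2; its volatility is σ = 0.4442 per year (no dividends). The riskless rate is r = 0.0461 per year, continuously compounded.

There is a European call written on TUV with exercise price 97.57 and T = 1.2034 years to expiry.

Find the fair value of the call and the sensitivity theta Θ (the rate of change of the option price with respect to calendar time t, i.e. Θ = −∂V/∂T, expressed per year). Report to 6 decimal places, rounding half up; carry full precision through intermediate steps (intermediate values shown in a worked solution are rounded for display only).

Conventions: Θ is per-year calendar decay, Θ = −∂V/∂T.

price = 18.305283
Θ = -9.021854

σ√T = 0.4442·√1.2034 = 0.487286
d₁ = (ln(S/K) + (r+σ²/2)T) / (σ√T) = (ln(93.2/97.57) + (0.0461+0.4442²/2)·1.2034) / 0.487286 = (-0.045822 + 0.174200) / 0.487286 = 0.263455
d₂ = d₁ − σ√T = 0.263455 − 0.487286 = -0.223830
e^{−rT} = 0.946034
N(d₁) = 0.603900,  N(d₂) = 0.411445
Call price V = S·N(d₁) − K·e^{−rT}·N(d₂) = 56.283498 − 37.978215 = 18.305283
φ(d₁) = (1/√(2π))·e^{−d₁²/2} = 0.385335
Θ = −S·φ(d₁)·σ/(2√T) − r·K·e^{−rT}·N(d₂) = −7.271058 − 1.750796 = -9.021854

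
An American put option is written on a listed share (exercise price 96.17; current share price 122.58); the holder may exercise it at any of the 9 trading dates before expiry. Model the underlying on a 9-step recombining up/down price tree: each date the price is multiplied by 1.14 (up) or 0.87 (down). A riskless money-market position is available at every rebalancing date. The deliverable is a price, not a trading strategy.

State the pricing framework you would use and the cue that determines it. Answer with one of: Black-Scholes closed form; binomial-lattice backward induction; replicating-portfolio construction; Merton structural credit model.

framework: binomial-lattice backward induction

Key observation: an American put (K = 96.17, S₀ = 122.58) on a 9-date tree has no closed form — the optimal stopping decision is embedded and must be resolved recursively from expiry.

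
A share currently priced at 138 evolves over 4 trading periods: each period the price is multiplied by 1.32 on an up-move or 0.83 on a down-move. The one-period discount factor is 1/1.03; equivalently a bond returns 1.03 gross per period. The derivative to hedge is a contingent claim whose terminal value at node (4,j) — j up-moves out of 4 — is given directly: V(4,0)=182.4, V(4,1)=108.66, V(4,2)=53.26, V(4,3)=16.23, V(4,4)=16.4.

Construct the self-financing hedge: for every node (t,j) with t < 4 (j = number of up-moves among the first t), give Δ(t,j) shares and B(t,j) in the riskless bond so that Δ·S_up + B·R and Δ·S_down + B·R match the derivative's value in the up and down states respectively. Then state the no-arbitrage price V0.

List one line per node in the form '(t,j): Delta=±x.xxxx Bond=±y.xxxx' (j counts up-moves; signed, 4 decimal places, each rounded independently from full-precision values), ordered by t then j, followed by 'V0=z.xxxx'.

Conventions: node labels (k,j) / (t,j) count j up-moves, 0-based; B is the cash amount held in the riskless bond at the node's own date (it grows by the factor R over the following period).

Since d<R<u, set p* = (R−d)/(u−d) = 0.4082; price each node as the discounted p*-expectation of its children.
At maturity the claim pays: V(4,0)=182.4000, V(4,1)=108.6600, V(4,2)=53.2600, V(4,3)=16.2300, V(4,4)=16.4000
Node (3,0) S=78.9066: V=(p*·108.6600+(1−p*)·182.4000)/1.03=147.8661; Δ=(108.6600−182.4000)/(104.1567−65.4925)=-1.9072; B=V−Δ·S=298.3559
Node (3,1) S=125.4900: V=(p*·53.2600+(1−p*)·108.6600)/1.03=83.5415; Δ=(53.2600−108.6600)/(165.6468−104.1567)=-0.9010; B=V−Δ·S=196.6027
Node (3,2) S=199.5745: V=(p*·16.2300+(1−p*)·53.2600)/1.03=37.0347; Δ=(16.2300−53.2600)/(263.4383−165.6468)=-0.3787; B=V−Δ·S=112.6061
Node (3,3) S=317.3956: V=(p*·16.4000+(1−p*)·16.2300)/1.03=15.8246; Δ=(16.4000−16.2300)/(418.9622−263.4383)=0.0011; B=V−Δ·S=15.4777
Node (2,0) S=95.0682: V=(p*·83.5415+(1−p*)·147.8661)/1.03=118.0691; Δ=(83.5415−147.8661)/(125.4900−78.9066)=-1.3808; B=V−Δ·S=249.3437
Node (2,1) S=151.1928: V=(p*·37.0347+(1−p*)·83.5415)/1.03=62.6788; Δ=(37.0347−83.5415)/(199.5745−125.4900)=-0.6278; B=V−Δ·S=157.5907
Node (2,2) S=240.4512: V=(p*·15.8246+(1−p*)·37.0347)/1.03=27.5510; Δ=(15.8246−37.0347)/(317.3956−199.5745)=-0.1800; B=V−Δ·S=70.8368
Node (1,0) S=114.5400: V=(p*·62.6788+(1−p*)·118.0691)/1.03=92.6804; Δ=(62.6788−118.0691)/(151.1928−95.0682)=-0.9869; B=V−Δ·S=205.7218
Node (1,1) S=182.1600: V=(p*·27.5510+(1−p*)·62.6788)/1.03=46.9329; Δ=(27.5510−62.6788)/(240.4512−151.1928)=-0.3936; B=V−Δ·S=118.6222
Node (0,0) S=138.0000: V=(p*·46.9329+(1−p*)·92.6804)/1.03=71.8524; Δ=(46.9329−92.6804)/(182.1600−114.5400)=-0.6765; B=V−Δ·S=165.2145
Sanity check at the root: Δ(0,0)·S0 + B(0,0) reproduces V0 = 71.8524.

(0,0): Delta=-0.6765 Bond=165.2145
(1,0): Delta=-0.9869 Bond=205.7218
(1,1): Delta=-0.3936 Bond=118.6222
(2,0): Delta=-1.3808 Bond=249.3437
(2,1): Delta=-0.6278 Bond=157.5907
(2,2): Delta=-0.1800 Bond=70.8368
(3,0): Delta=-1.9072 Bond=298.3559
(3,1): Delta=-0.9010 Bond=196.6027
(3,2): Delta=-0.3787 Bond=112.6061
(3,3): Delta=0.0011 Bond=15.4777
V0=71.8524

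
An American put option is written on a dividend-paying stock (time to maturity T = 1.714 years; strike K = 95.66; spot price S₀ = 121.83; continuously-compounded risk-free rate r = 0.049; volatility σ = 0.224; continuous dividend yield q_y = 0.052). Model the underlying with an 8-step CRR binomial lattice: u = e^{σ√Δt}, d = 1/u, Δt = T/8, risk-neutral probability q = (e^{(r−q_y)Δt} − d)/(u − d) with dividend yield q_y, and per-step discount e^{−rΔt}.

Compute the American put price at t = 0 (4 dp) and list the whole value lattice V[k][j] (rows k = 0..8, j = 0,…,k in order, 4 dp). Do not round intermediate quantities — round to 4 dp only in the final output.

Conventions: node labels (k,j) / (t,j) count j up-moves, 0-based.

params: Δt=0.21425 u=1.10925 d=0.90151 q=0.47101 e^(-rΔt)=0.98956
t_8 payoffs: 42.5077 30.2597 15.1892 0.0000 0.0000 0.0000 0.0000 0.0000 0.0000
k=7: node(7,0) S=58.9591 payoff=36.7009 vs cont=36.3551 → 36.7009 [stop]  node(7,1) S=72.5453 payoff=23.1147 vs cont=22.9195 → 23.1147 [stop]  node(7,2) S=89.2621 payoff=6.3979 vs cont=7.9511 → 7.9511 [wait]  node(7,3) S=109.8311 payoff=0.0000 vs cont=0.0000 → 0.0000 [wait]  node(7,4) S=135.1398 payoff=0.0000 vs cont=0.0000 → 0.0000 [wait]  node(7,5) S=166.2805 payoff=0.0000 vs cont=0.0000 → 0.0000 [wait]  node(7,6) S=204.5971 payoff=0.0000 vs cont=0.0000 → 0.0000 [wait]  node(7,7) S=251.7431 payoff=0.0000 vs cont=0.0000 → 0.0000 [wait]
k=6: node(6,0) S=65.4003 payoff=30.2597 vs cont=29.9852 → 30.2597 [stop]  node(6,1) S=80.4708 payoff=15.1892 vs cont=15.8057 → 15.8057 [wait]  node(6,2) S=99.0139 payoff=0.0000 vs cont=4.1621 → 4.1621 [wait]  node(6,3) S=121.8300 payoff=0.0000 vs cont=0.0000 → 0.0000 [wait]  node(6,4) S=149.9037 payoff=0.0000 vs cont=0.0000 → 0.0000 [wait]  node(6,5) S=184.4465 payoff=0.0000 vs cont=0.0000 → 0.0000 [wait]  node(6,6) S=226.9491 payoff=0.0000 vs cont=0.0000 → 0.0000 [wait]
k=5: node(5,0) S=72.5453 payoff=23.1147 vs cont=23.2068 → 23.2068 [wait]  node(5,1) S=89.2621 payoff=6.3979 vs cont=10.2137 → 10.2137 [wait]  node(5,2) S=109.8311 payoff=0.0000 vs cont=2.1787 → 2.1787 [wait]  node(5,3) S=135.1398 payoff=0.0000 vs cont=0.0000 → 0.0000 [wait]  node(5,4) S=166.2805 payoff=0.0000 vs cont=0.0000 → 0.0000 [wait]  node(5,5) S=204.5971 payoff=0.0000 vs cont=0.0000 → 0.0000 [wait]
k=4: node(4,0) S=80.4708 payoff=15.1892 vs cont=16.9085 → 16.9085 [wait]  node(4,1) S=99.0139 payoff=0.0000 vs cont=6.3620 → 6.3620 [wait]  node(4,2) S=121.8300 payoff=0.0000 vs cont=1.1405 → 1.1405 [wait]  node(4,3) S=149.9037 payoff=0.0000 vs cont=0.0000 → 0.0000 [wait]  node(4,4) S=184.4465 payoff=0.0000 vs cont=0.0000 → 0.0000 [wait]
k=3: node(3,0) S=89.2621 payoff=6.3979 vs cont=11.8163 → 11.8163 [wait]  node(3,1) S=109.8311 payoff=0.0000 vs cont=3.8619 → 3.8619 [wait]  node(3,2) S=135.1398 payoff=0.0000 vs cont=0.5970 → 0.5970 [wait]  node(3,3) S=166.2805 payoff=0.0000 vs cont=0.0000 → 0.0000 [wait]
k=2: node(2,0) S=99.0139 payoff=0.0000 vs cont=7.9854 → 7.9854 [wait]  node(2,1) S=121.8300 payoff=0.0000 vs cont=2.2998 → 2.2998 [wait]  node(2,2) S=149.9037 payoff=0.0000 vs cont=0.3125 → 0.3125 [wait]
k=1: node(1,0) S=109.8311 payoff=0.0000 vs cont=5.2520 → 5.2520 [wait]  node(1,1) S=135.1398 payoff=0.0000 vs cont=1.3495 → 1.3495 [wait]
k=0: node(0,0) S=121.8300 payoff=0.0000 vs cont=3.3783 → 3.3783 [wait]

price = 3.3783
tree:
3.3783
5.2520 1.3495
7.9854 2.2998 0.3125
11.8163 3.8619 0.5970 0.0000
16.9085 6.3620 1.1405 0.0000 0.0000
23.2068 10.2137 2.1787 0.0000 0.0000 0.0000
30.2597 15.8057 4.1621 0.0000 0.0000 0.0000 0.0000
36.7009 23.1147 7.9511 0.0000 0.0000 0.0000 0.0000 0.0000
42.5077 30.2597 15.1892 0.0000 0.0000 0.0000 0.0000 0.0000 0.0000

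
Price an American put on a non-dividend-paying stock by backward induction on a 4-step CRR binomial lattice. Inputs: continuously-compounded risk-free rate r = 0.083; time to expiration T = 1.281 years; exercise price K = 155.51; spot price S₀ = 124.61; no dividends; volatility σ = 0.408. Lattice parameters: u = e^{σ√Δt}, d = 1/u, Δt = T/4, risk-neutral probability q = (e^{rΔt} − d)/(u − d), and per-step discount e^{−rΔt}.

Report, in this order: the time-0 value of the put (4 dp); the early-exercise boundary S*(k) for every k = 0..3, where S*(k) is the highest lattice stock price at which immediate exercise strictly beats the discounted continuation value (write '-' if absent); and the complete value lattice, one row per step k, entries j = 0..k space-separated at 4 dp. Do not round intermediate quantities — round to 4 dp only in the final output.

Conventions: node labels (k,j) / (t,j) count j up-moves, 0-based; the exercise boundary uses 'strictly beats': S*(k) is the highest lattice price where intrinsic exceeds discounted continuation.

Δt=0.32025, u=1.25972, d=0.79383, q=0.50035, disc=e^(-rΔt)=0.97377
k=4 terminal: V=max(K-S,0) → 106.0270 76.9856 30.9000 0.0000 0.0000
k=3: j=0 S=62.3348 intr=93.1752 cont=89.0961 V=93.1752[EX]; j=1 S=98.9188 intr=56.5912 cont=52.5121 V=56.5912[EX]; j=2 S=156.9738 intr=0.0000 cont=15.0342 V=15.0342[hold]; j=3 S=249.1009 intr=0.0000 cont=0.0000 V=0.0000[hold]  S*(3)=98.9188
k=2: j=0 S=78.5244 intr=76.9856 cont=72.9065 V=76.9856[EX]; j=1 S=124.6100 intr=30.9000 cont=34.8591 V=34.8591[hold]; j=2 S=197.7430 intr=0.0000 cont=7.3148 V=7.3148[hold]  S*(2)=78.5244
k=1: j=0 S=98.9188 intr=56.5912 cont=54.4411 V=56.5912[EX]; j=1 S=156.9738 intr=0.0000 cont=20.5244 V=20.5244[hold]  S*(1)=98.9188
k=0: j=0 S=124.6100 intr=30.9000 cont=37.5341 V=37.5341[hold]  S*(0)=-

price = 37.5341
boundary = - 98.9188 78.5244 98.9188
tree:
37.5341
56.5912 20.5244
76.9856 34.8591 7.3148
93.1752 56.5912 15.0342 0.0000
106.0270 76.9856 30.9000 0.0000 0.0000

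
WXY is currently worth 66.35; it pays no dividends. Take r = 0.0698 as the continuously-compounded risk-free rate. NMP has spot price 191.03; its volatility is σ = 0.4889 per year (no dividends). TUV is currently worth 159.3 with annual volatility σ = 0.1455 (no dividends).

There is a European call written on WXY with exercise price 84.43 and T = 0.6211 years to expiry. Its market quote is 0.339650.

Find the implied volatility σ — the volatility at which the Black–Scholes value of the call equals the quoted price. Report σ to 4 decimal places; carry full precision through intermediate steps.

sigma = 0.1745

At σ = 0.1745 the Black–Scholes value reproduces the quote:
σ√T = 0.1745·√0.6211 = 0.137523
d₁ = (ln(S/K) + (r+σ²/2)T) / (σ√T) = (ln(66.35/84.43) + (0.0698+0.1745²/2)·0.6211) / 0.137523 = (-0.240979 + 0.052809) / 0.137523 = -1.368277
d₂ = d₁ − σ√T = -1.368277 − 0.137523 = -1.505800
e^{−rT} = 0.957574
N(d₁) = 0.085613,  N(d₂) = 0.066059
V = S·N(d₁) − K·e^{−rT}·N(d₂) = 5.680403 − 5.340752 = 0.339650 (the quoted price), and the Black–Scholes price is strictly increasing in σ, so σ is unique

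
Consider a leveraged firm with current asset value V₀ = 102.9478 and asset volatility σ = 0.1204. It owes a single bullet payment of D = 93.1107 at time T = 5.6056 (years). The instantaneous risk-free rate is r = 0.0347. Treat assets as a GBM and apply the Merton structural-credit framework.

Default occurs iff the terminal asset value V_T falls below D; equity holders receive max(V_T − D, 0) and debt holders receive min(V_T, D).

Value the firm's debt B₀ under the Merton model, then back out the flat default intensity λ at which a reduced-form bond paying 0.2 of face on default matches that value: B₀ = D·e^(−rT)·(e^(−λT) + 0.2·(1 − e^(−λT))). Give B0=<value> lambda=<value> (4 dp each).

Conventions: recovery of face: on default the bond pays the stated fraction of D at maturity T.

Equity is a call on the firm's assets struck at D = 93.1107:
d₁ = [ln(V₀/D) + (r + σ²/2)T] / (σ√T)
   = [ln(102.9478/93.1107) + (0.0347 + 0.5·0.1204²)·5.6056] / (0.1204·√5.6056)
   = [0.100433 + 0.235144] / 0.285061 = 1.177212
d₂ = d₁ − σ√T = 1.177212 − 0.285061 = 0.892151
N(d₁) = 0.880445,  N(d₂) = 0.813844,  e^(−rT) = 0.823234
E₀ = V₀·N(d₁) − D·e^(−rT)·N(d₂)
   = 102.9478·0.880445 − 93.1107·0.823234·0.813844 = 28.257112
B₀ = V₀ − E₀ = 102.9478 − 28.257112 = 74.690688
e^(−λT) = (B₀·e^(rT)/D − 0.2)/(1 − 0.2) = (74.6907·1.214721/93.1107 − 0.2)/0.8 = 0.96801727
λ = −ln(0.96801727)/5.6056 = 0.005799

B0=74.6907 lambda=0.0058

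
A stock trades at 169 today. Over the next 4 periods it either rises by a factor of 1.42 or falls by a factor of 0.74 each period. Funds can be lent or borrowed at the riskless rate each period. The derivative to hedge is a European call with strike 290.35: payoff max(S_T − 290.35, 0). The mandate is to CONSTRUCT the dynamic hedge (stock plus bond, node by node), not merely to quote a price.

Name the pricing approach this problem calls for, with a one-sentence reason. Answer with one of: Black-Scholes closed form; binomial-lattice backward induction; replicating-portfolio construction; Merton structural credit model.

framework: replicating-portfolio construction

Key observation: since the answer must list Δ and B at each node of the 1.42/0.74 lattice on 169, the replicating-portfolio method — solving the two-state system at every node — is the one that applies.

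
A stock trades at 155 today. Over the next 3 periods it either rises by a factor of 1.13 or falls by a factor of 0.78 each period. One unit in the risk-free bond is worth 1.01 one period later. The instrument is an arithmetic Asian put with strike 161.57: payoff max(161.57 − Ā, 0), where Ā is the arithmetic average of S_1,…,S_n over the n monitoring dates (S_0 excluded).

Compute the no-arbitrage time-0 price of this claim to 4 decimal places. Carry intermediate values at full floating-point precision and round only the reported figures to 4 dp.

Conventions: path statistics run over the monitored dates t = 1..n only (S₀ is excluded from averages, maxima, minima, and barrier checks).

price = 15.6786

Under the martingale measure an up-move has probability p* = 0.6571; value the claim as the probability-weighted average of per-path payoffs, discounted 3 periods at R = 1.01.
Enumerate all 2^3 = 8 price paths (U = up ×1.13, D = down ×0.78); each path with k up-moves has probability p*^k·(1−p*)^(3−k).
DDD: Ā=96.2525, payoff=65.3175, prob=0.040303
UDD: Ā=139.4428, payoff=22.1272, prob=0.077248
DUD: Ā=121.3594, payoff=40.2106, prob=0.077248
UUD: Ā=175.8156, payoff=0.0000, prob=0.148058
DDU: Ā=107.2544, payoff=54.3156, prob=0.077248
UDU: Ā=155.3814, payoff=6.1886, prob=0.148058
DUU: Ā=137.2981, payoff=24.2719, prob=0.148058
UUU: Ā=198.9062, payoff=0.0000, prob=0.283778
Price = Σ prob·payoff / R^3 = 16.153659 / 1.030301 = 15.6786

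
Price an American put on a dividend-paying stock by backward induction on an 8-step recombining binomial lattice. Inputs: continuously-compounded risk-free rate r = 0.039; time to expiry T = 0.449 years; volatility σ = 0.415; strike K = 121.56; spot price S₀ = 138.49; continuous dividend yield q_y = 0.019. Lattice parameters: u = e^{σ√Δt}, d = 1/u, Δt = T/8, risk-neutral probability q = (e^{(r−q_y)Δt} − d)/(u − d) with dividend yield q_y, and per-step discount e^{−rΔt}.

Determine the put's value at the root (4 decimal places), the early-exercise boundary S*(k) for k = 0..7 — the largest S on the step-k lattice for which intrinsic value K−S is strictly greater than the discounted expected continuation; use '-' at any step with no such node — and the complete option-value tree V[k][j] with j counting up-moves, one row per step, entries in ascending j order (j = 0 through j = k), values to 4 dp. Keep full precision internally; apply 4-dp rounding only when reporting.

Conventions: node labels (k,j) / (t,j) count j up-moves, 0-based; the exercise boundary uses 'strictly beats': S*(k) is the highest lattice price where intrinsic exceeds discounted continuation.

Δt=0.05613  u=1.10331  d=0.90636  q=0.48114  discount=0.99781
step 8 (expiry): payoffs max(K−S,0) = 58.4887 44.7834 28.1001 7.7916 0.0000 0.0000 0.0000 0.0000 0.0000
step 7: (k=7,j=0): S=69.5874, K−S=51.9726, hold=51.7810 ⇒ V=51.9726 exercise | (k=7,j=1): S=84.7085, K−S=36.8515, hold=36.6760 ⇒ V=36.8515 exercise | (k=7,j=2): S=103.1154, K−S=18.4446, hold=18.2887 ⇒ V=18.4446 exercise | (k=7,j=3): S=125.5221, K−S=0.0000, hold=4.0339 ⇒ V=4.0339 continue | (k=7,j=4): S=152.7977, K−S=0.0000, hold=0.0000 ⇒ V=0.0000 continue | (k=7,j=5): S=186.0002, K−S=0.0000, hold=0.0000 ⇒ V=0.0000 continue | (k=7,j=6): S=226.4175, K−S=0.0000, hold=0.0000 ⇒ V=0.0000 continue | (k=7,j=7): S=275.6173, K−S=0.0000, hold=0.0000 ⇒ V=0.0000 continue  boundary S*=103.1154
step 6: (k=6,j=0): S=76.7766, K−S=44.7834, hold=44.5995 ⇒ V=44.7834 exercise | (k=6,j=1): S=93.4599, K−S=28.1001, hold=27.9339 ⇒ V=28.1001 exercise | (k=6,j=2): S=113.7684, K−S=7.7916, hold=11.4858 ⇒ V=11.4858 continue | (k=6,j=3): S=138.4900, K−S=0.0000, hold=2.0884 ⇒ V=2.0884 continue | (k=6,j=4): S=168.5835, K−S=0.0000, hold=0.0000 ⇒ V=0.0000 continue | (k=6,j=5): S=205.2162, K−S=0.0000, hold=0.0000 ⇒ V=0.0000 continue | (k=6,j=6): S=249.8091, K−S=0.0000, hold=0.0000 ⇒ V=0.0000 continue  boundary S*=93.4599
step 5: (k=5,j=0): S=84.7085, K−S=36.8515, hold=36.6760 ⇒ V=36.8515 exercise | (k=5,j=1): S=103.1154, K−S=18.4446, hold=20.0623 ⇒ V=20.0623 continue | (k=5,j=2): S=125.5221, K−S=0.0000, hold=6.9491 ⇒ V=6.9491 continue | (k=5,j=3): S=152.7977, K−S=0.0000, hold=1.0812 ⇒ V=1.0812 continue | (k=5,j=4): S=186.0002, K−S=0.0000, hold=0.0000 ⇒ V=0.0000 continue | (k=5,j=5): S=226.4175, K−S=0.0000, hold=0.0000 ⇒ V=0.0000 continue  boundary S*=84.7085
step 4: (k=4,j=0): S=93.4599, K−S=28.1001, hold=28.7106 ⇒ V=28.7106 continue | (k=4,j=1): S=113.7684, K−S=7.7916, hold=13.7229 ⇒ V=13.7229 continue | (k=4,j=2): S=138.4900, K−S=0.0000, hold=4.1168 ⇒ V=4.1168 continue | (k=4,j=3): S=168.5835, K−S=0.0000, hold=0.5598 ⇒ V=0.5598 continue | (k=4,j=4): S=205.2162, K−S=0.0000, hold=0.0000 ⇒ V=0.0000 continue  boundary S*=-
step 3: (k=3,j=0): S=103.1154, K−S=18.4446, hold=21.4523 ⇒ V=21.4523 continue | (k=3,j=1): S=125.5221, K−S=0.0000, hold=9.0811 ⇒ V=9.0811 continue | (k=3,j=2): S=152.7977, K−S=0.0000, hold=2.4001 ⇒ V=2.4001 continue | (k=3,j=3): S=186.0002, K−S=0.0000, hold=0.2898 ⇒ V=0.2898 continue  boundary S*=-
step 2: (k=2,j=0): S=113.7684, K−S=7.7916, hold=15.4661 ⇒ V=15.4661 continue | (k=2,j=1): S=138.4900, K−S=0.0000, hold=5.8537 ⇒ V=5.8537 continue | (k=2,j=2): S=168.5835, K−S=0.0000, hold=1.3817 ⇒ V=1.3817 continue  boundary S*=-
step 1: (k=1,j=0): S=125.5221, K−S=0.0000, hold=10.8175 ⇒ V=10.8175 continue | (k=1,j=1): S=152.7977, K−S=0.0000, hold=3.6940 ⇒ V=3.6940 continue  boundary S*=-
step 0: (k=0,j=0): S=138.4900, K−S=0.0000, hold=7.3739 ⇒ V=7.3739 continue  boundary S*=-

price = 7.3739
boundary = - - - - - 84.7085 93.4599 103.1154
tree:
7.3739
10.8175 3.6940
15.4661 5.8537 1.3817
21.4523 9.0811 2.4001 0.2898
28.7106 13.7229 4.1168 0.5598 0.0000
36.8515 20.0623 6.9491 1.0812 0.0000 0.0000
44.7834 28.1001 11.4858 2.0884 0.0000 0.0000 0.0000
51.9726 36.8515 18.4446 4.0339 0.0000 0.0000 0.0000 0.0000
58.4887 44.7834 28.1001 7.7916 0.0000 0.0000 0.0000 0.0000 0.0000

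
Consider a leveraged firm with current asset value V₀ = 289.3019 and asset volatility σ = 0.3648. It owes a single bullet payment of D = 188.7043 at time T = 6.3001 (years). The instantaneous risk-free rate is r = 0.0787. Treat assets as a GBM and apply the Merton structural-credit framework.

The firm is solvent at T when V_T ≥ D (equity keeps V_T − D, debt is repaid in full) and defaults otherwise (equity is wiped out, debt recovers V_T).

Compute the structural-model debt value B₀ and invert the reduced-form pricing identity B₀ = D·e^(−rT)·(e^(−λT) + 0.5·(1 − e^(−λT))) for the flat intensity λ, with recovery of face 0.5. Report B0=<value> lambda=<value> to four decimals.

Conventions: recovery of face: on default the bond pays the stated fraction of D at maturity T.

Apply the equity-as-call identities (strike 188.7043, horizon 6.3001 years):
d₁ = [ln(V₀/D) + (r + σ²/2)T] / (σ√T)
   = [ln(289.3019/188.7043) + (0.0787 + 0.5·0.3648²)·6.3001] / (0.3648·√6.3001)
   = [0.427290 + 0.915023] / 0.915648 = 1.465971
d₂ = d₁ − σ√T = 1.465971 − 0.915648 = 0.550323
N(d₁) = 0.928672,  N(d₂) = 0.708951,  e^(−rT) = 0.609073
E₀ = V₀·N(d₁) − D·e^(−rT)·N(d₂)
   = 289.3019·0.928672 − 188.7043·0.609073·0.708951 = 187.183531
B₀ = V₀ − E₀ = 289.3019 − 187.183531 = 102.118369
e^(−λT) = (B₀·e^(rT)/D − 0.5)/(1 − 0.5) = (102.1184·1.641841/188.7043 − 0.5)/0.5 = 0.77698256
λ = −ln(0.77698256)/6.3001 = 0.040053

B0=102.1184 lambda=0.0401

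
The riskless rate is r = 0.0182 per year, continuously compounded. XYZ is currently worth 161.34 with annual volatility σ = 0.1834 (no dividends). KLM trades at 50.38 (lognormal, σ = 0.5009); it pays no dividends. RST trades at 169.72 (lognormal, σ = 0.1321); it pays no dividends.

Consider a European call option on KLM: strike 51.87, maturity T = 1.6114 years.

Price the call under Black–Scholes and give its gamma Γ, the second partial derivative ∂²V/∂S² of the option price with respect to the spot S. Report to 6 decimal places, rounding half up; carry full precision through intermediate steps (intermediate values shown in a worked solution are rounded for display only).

price = 12.571073
Γ = 0.011839

σ√T = 0.5009·√1.6114 = 0.635847
d₁ = (ln(S/K) + (r+σ²/2)T) / (σ√T) = (ln(50.38/51.87) + (0.0182+0.5009²/2)·1.6114) / 0.635847 = (-0.029146 + 0.231478) / 0.635847 = 0.318208
d₂ = d₁ − σ√T = 0.318208 − 0.635847 = -0.317639
e^{−rT} = 0.971098
N(d₁) = 0.624837,  N(d₂) = 0.375380
Call price V = S·N(d₁) − K·e^{−rT}·N(d₂) = 31.479268 − 18.908195 = 12.571073
φ(d₁) = (1/√(2π))·e^{−d₁²/2} = 0.379247
Γ = φ(d₁) / (S·σ·√T) = 0.011839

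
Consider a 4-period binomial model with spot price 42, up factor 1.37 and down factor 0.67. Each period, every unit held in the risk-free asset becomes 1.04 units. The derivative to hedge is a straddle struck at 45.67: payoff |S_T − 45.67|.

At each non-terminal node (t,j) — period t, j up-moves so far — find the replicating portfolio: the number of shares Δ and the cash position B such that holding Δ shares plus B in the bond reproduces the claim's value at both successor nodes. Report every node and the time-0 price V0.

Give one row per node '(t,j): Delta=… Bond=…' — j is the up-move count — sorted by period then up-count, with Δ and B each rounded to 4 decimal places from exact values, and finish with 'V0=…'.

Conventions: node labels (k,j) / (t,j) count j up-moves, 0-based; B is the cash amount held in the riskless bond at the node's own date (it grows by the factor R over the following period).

Arbitrage-free pricing uses the up-move probability p* = (R−d)/(u−d) = 0.5286, discounting each step at R = 1.04.
Expiry values: V(4,0)=37.2065, V(4,1)=28.3641, V(4,2)=10.2833, V(4,3)=26.6879, V(4,4)=102.2857
  t=3,j=0: stock 12.6320 → up 17.3059 (V=28.3641), down 8.4635 (V=37.2065). Price 31.2814; hedge Δ=-1.0000, bond B=43.9135.
  t=3,j=1: stock 25.8297 → up 35.3867 (V=10.2833), down 17.3059 (V=28.3641). Price 18.0838; hedge Δ=-1.0000, bond B=43.9135.
  t=3,j=2: stock 52.8160 → up 72.3579 (V=26.6879), down 35.3867 (V=10.2833). Price 18.2253; hedge Δ=0.4437, bond B=-5.2098.
  t=3,j=3: stock 107.9968 → up 147.9557 (V=102.2857), down 72.3579 (V=26.6879). Price 64.0834; hedge Δ=1.0000, bond B=-43.9135.
  t=2,j=0: stock 18.8538 → up 25.8297 (V=18.0838), down 12.6320 (V=31.2814). Price 23.3707; hedge Δ=-1.0000, bond B=42.2245.
  t=2,j=1: stock 38.5518 → up 52.8160 (V=18.2253), down 25.8297 (V=18.0838). Price 17.4602; hedge Δ=0.0052, bond B=17.2580.
  t=2,j=2: stock 78.8298 → up 107.9968 (V=64.0834), down 52.8160 (V=18.2253). Price 40.8313; hedge Δ=0.8311, bond B=-24.6803.
  t=1,j=0: stock 28.1400 → up 38.5518 (V=17.4602), down 18.8538 (V=23.3707). Price 19.4678; hedge Δ=-0.3001, bond B=27.9114.
  t=1,j=1: stock 57.5400 → up 78.8298 (V=40.8313), down 38.5518 (V=17.4602). Price 28.6668; hedge Δ=0.5802, bond B=-4.7205.
  t=0,j=0: stock 42.0000 → up 57.5400 (V=28.6668), down 28.1400 (V=19.4678). Price 23.3944; hedge Δ=0.3129, bond B=10.2530.
Sanity check at the root: Δ(0,0)·S0 + B(0,0) reproduces V0 = 23.3944.

(0,0): Delta=0.3129 Bond=10.2530
(1,0): Delta=-0.3001 Bond=27.9114
(1,1): Delta=0.5802 Bond=-4.7205
(2,0): Delta=-1.0000 Bond=42.2245
(2,1): Delta=0.0052 Bond=17.2580
(2,2): Delta=0.8311 Bond=-24.6803
(3,0): Delta=-1.0000 Bond=43.9135
(3,1): Delta=-1.0000 Bond=43.9135
(3,2): Delta=0.4437 Bond=-5.2098
(3,3): Delta=1.0000 Bond=-43.9135
V0=23.3944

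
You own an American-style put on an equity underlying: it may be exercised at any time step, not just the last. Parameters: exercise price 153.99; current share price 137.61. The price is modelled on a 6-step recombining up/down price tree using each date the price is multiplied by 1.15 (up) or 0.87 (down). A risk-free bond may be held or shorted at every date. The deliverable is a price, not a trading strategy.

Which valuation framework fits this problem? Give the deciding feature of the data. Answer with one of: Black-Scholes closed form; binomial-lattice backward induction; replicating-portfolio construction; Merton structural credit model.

framework: binomial-lattice backward induction

Key observation: early exercise of the strike-153.99 put must be checked at each of the 6 dates (spot 137.61), which forces a node-by-node comparison of intrinsic and continuation value backward from expiry.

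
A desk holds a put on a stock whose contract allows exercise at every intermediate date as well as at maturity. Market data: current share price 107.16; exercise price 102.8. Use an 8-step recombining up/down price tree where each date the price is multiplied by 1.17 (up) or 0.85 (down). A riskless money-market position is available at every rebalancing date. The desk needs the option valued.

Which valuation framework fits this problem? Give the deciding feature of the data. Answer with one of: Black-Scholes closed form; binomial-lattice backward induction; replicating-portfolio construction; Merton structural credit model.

framework: binomial-lattice backward induction

Key observation: an American put (K = 102.8, S₀ = 107.16) on a 8-date tree has no closed form — the optimal stopping decision is embedded and must be resolved recursively from expiry.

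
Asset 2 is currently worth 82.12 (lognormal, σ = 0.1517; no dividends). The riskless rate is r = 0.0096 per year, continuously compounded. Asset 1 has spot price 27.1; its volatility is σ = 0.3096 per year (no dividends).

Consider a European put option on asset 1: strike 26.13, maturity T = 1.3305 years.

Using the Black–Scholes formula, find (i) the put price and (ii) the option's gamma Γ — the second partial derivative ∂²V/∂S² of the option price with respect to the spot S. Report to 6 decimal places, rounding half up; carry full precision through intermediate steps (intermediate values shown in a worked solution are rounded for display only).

σ√T = 0.3096·√1.3305 = 0.357115
d₁ = (ln(S/K) + (r+σ²/2)T) / (σ√T) = (ln(27.1/26.13) + (0.0096+0.3096²/2)·1.3305) / 0.357115 = (0.036450 + 0.076538) / 0.357115 = 0.316391
d₂ = d₁ − σ√T = 0.316391 − 0.357115 = -0.040724
e^{−rT} = 0.987308
N(−d₁) = 0.375853,  N(−d₂) = 0.516242
Put price V = K·e^{−rT}·N(−d₂) − S·N(−d₁) = 13.318204 − 10.185611 = 3.132592
φ(d₁) = (1/√(2π))·e^{−d₁²/2} = 0.379466
Γ = φ(d₁) / (S·σ·√T) = 0.039210

price = 3.132592
Γ = 0.039210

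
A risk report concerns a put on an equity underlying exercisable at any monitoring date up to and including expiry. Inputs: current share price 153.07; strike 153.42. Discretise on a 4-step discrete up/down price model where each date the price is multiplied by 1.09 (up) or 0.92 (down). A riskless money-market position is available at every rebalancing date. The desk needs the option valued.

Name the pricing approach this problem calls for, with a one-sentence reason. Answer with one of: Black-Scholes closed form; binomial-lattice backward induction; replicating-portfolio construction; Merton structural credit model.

Key observation: with exercise allowed before expiry on a discrete up/down model (4 steps from spot 153.07), the strike-153.42 put's value must be rolled back through the tree testing early exercise at each node.

framework: binomial-lattice backward induction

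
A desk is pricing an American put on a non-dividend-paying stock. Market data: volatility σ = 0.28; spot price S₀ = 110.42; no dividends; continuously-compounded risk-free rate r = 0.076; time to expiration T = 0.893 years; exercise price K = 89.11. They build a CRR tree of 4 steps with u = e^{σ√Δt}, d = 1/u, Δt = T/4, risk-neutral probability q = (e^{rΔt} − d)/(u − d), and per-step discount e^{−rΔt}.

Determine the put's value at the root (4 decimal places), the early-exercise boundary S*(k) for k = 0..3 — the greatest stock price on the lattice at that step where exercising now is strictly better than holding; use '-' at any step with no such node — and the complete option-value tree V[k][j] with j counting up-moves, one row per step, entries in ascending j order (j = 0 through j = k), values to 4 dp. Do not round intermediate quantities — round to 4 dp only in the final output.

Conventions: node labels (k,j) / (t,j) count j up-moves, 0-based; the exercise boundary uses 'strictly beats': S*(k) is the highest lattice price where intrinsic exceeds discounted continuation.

price = 2.1212
boundary = - - - 74.2470
tree:
2.1212
4.1212 0.4263
7.8965 0.9254 0.0000
14.8630 2.0089 0.0000 0.0000
24.0637 4.3609 0.0000 0.0000 0.0000

Δt=0.22325, u=1.14145, d=0.87608, q=0.53146, disc=e^(-rΔt)=0.98318
k=4 terminal: V=max(K-S,0) → 24.0637 4.3609 0.0000 0.0000 0.0000
k=3: j=0 S=74.2470 intr=14.8630 cont=13.3639 V=14.8630[EX]; j=1 S=96.7367 intr=0.0000 cont=2.0089 V=2.0089[hold]; j=2 S=126.0388 intr=0.0000 cont=0.0000 V=0.0000[hold]; j=3 S=164.2165 intr=0.0000 cont=0.0000 V=0.0000[hold]  S*(3)=74.2470
k=2: j=0 S=84.7491 intr=4.3609 cont=7.8965 V=7.8965[hold]; j=1 S=110.4200 intr=0.0000 cont=0.9254 V=0.9254[hold]; j=2 S=143.8668 intr=0.0000 cont=0.0000 V=0.0000[hold]  S*(2)=-
k=1: j=0 S=96.7367 intr=0.0000 cont=4.1212 V=4.1212[hold]; j=1 S=126.0388 intr=0.0000 cont=0.4263 V=0.4263[hold]  S*(1)=-
k=0: j=0 S=110.4200 intr=0.0000 cont=2.1212 V=2.1212[hold]  S*(0)=-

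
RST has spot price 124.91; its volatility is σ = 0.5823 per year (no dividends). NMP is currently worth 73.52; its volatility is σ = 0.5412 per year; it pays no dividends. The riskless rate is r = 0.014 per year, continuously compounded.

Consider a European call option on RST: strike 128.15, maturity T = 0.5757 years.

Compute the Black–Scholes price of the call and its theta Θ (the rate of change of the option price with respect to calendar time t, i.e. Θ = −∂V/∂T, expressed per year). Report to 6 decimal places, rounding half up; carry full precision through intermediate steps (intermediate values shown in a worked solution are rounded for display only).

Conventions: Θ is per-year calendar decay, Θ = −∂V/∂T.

price = 20.943686
Θ = -19.517229

σ√T = 0.5823·√0.5757 = 0.441820
d₁ = (ln(S/K) + (r+σ²/2)T) / (σ√T) = (ln(124.91/128.15) + (0.014+0.5823²/2)·0.5757) / 0.441820 = (-0.025608 + 0.105662) / 0.441820 = 0.181192
d₂ = d₁ − σ√T = 0.181192 − 0.441820 = -0.260628
e^{−rT} = 0.991973
N(d₁) = 0.571891,  N(d₂) = 0.397190
Call price V = S·N(d₁) − K·e^{−rT}·N(d₂) = 71.434965 − 50.491279 = 20.943686
φ(d₁) = (1/√(2π))·e^{−d₁²/2} = 0.392447
Θ = −S·φ(d₁)·σ/(2√T) − r·K·e^{−rT}·N(d₂) = −18.810351 − 0.706878 = -19.517229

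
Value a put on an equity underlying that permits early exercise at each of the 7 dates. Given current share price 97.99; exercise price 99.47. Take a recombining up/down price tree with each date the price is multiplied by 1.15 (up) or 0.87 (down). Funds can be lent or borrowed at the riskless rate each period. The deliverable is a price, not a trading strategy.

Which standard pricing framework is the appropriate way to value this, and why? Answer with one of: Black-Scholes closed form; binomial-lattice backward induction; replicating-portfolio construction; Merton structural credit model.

Key observation: an American put (K = 99.47, S₀ = 97.99) on a 7-date tree has no closed form — the optimal stopping decision is embedded and must be resolved recursively from expiry.

framework: binomial-lattice backward induction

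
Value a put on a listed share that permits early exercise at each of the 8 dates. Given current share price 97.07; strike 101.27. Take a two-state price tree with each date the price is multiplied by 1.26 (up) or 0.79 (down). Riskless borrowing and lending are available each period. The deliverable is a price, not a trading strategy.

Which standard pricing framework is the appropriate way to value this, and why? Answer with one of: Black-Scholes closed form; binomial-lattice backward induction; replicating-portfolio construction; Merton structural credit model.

framework: binomial-lattice backward induction

Key observation: early exercise of the strike-101.27 put must be checked at each of the 8 dates (spot 97.07), which forces a node-by-node comparison of intrinsic and continuation value backward from expiry.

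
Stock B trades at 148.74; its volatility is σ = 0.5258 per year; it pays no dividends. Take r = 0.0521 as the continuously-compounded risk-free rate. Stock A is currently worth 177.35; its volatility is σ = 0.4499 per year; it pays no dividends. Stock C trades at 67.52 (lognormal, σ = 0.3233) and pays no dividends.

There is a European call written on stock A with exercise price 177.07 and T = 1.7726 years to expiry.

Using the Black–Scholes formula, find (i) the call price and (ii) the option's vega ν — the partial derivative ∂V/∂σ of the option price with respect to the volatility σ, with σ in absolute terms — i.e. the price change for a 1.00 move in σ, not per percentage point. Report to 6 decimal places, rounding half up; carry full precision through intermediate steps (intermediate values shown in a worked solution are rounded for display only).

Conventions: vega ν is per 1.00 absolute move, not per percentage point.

price = 48.307968
ν = 84.885155

σ√T = 0.4499·√1.7726 = 0.598992
d₁ = (ln(S/K) + (r+σ²/2)T) / (σ√T) = (ln(177.35/177.07) + (0.0521+0.4499²/2)·1.7726) / 0.598992 = (0.001580 + 0.271748) / 0.598992 = 0.456314
d₂ = d₁ − σ√T = 0.456314 − 0.598992 = -0.142679
e^{−rT} = 0.911784
N(d₁) = 0.675918,  N(d₂) = 0.443272
Call price V = S·N(d₁) − K·e^{−rT}·N(d₂) = 119.874023 − 71.566056 = 48.307968
φ(d₁) = (1/√(2π))·e^{−d₁²/2} = 0.359497
ν = S·φ(d₁)·√T = 84.885155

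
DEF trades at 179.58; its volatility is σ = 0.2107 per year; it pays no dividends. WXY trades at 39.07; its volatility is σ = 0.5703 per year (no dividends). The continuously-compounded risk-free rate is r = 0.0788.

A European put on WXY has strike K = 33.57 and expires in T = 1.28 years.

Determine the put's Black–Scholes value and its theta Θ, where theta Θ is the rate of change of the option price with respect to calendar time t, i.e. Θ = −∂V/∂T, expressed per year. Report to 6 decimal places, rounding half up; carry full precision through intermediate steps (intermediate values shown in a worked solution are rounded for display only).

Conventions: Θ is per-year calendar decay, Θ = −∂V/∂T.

price = 5.058924
Θ = -1.914247

σ√T = 0.5703·√1.28 = 0.645221
d₁ = (ln(S/K) + (r+σ²/2)T) / (σ√T) = (ln(39.07/33.57) + (0.0788+0.5703²/2)·1.28) / 0.645221 = (0.151722 + 0.309019) / 0.645221 = 0.714083
d₂ = d₁ − σ√T = 0.714083 − 0.645221 = 0.068862
e^{−rT} = 0.904056
N(−d₁) = 0.237588,  N(−d₂) = 0.472550
Put price V = K·e^{−rT}·N(−d₂) − S·N(−d₁) = 14.341488 − 9.282563 = 5.058924
φ(d₁) = (1/√(2π))·e^{−d₁²/2} = 0.309160
Θ = −S·φ(d₁)·σ/(2√T) + r·K·e^{−rT}·N(−d₂) = −3.044356 + 1.130109 = -1.914247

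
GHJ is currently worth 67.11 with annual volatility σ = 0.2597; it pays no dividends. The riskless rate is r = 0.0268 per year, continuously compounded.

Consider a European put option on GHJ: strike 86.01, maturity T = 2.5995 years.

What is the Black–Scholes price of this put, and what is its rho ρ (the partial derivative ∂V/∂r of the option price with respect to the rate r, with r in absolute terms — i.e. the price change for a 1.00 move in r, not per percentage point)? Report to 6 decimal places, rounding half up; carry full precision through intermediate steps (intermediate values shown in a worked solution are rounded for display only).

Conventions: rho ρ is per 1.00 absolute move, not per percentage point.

σ√T = 0.2597·√2.5995 = 0.418713
d₁ = (ln(S/K) + (r+σ²/2)T) / (σ√T) = (ln(67.11/86.01) + (0.0268+0.2597²/2)·2.5995) / 0.418713 = (-0.248131 + 0.157327) / 0.418713 = -0.216863
d₂ = d₁ − σ√T = -0.216863 − 0.418713 = -0.635576
e^{−rT} = 0.932705
N(−d₁) = 0.585842,  N(−d₂) = 0.737474
Put price V = K·e^{−rT}·N(−d₂) − S·N(−d₁) = 59.161569 − 39.315887 = 19.845682
ρ = −K·T·e^{−rT}·N(−d₂) = -153.790497

price = 19.845682
ρ = -153.790497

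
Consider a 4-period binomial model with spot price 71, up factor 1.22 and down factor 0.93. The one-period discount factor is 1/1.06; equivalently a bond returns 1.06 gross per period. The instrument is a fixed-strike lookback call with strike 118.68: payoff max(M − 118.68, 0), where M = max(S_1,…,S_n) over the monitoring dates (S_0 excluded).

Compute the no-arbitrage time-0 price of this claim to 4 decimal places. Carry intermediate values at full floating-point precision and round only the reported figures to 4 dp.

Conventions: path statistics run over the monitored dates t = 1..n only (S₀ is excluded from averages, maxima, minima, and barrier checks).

price = 1.7824

No-arbitrage gives p* = (R−d)/(u−d) = 0.4483: enumerate every path, weight its payoff by its p*-probability, and discount by R^4.
Enumerate all 2^4 = 16 price paths (U = up ×1.22, D = down ×0.93); each path with k up-moves has probability p*^k·(1−p*)^(4−k).
DDDD: M=66.0300, payoff=0.0000, prob=0.092659
UDDD: M=86.6200, payoff=0.0000, prob=0.075285
DUDD: M=80.5566, payoff=0.0000, prob=0.075285
UUDD: M=105.6764, payoff=0.0000, prob=0.061169
DDUD: M=74.9176, payoff=0.0000, prob=0.075285
UDUD: M=98.2791, payoff=0.0000, prob=0.061169
DUUD: M=98.2791, payoff=0.0000, prob=0.061169
UUUD: M=128.9252, payoff=10.2452, prob=0.049700
DDDU: M=69.6734, payoff=0.0000, prob=0.075285
UDDU: M=91.3995, payoff=0.0000, prob=0.061169
DUDU: M=91.3995, payoff=0.0000, prob=0.061169
UUDU: M=119.9004, payoff=1.2204, prob=0.049700
DDUU: M=91.3995, payoff=0.0000, prob=0.061169
UDUU: M=119.9004, payoff=1.2204, prob=0.049700
DUUU: M=119.9004, payoff=1.2204, prob=0.049700
UUUU: M=157.2888, payoff=38.6088, prob=0.040381
Price = Σ prob·payoff / R^4 = 2.250233 / 1.262477 = 1.7824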